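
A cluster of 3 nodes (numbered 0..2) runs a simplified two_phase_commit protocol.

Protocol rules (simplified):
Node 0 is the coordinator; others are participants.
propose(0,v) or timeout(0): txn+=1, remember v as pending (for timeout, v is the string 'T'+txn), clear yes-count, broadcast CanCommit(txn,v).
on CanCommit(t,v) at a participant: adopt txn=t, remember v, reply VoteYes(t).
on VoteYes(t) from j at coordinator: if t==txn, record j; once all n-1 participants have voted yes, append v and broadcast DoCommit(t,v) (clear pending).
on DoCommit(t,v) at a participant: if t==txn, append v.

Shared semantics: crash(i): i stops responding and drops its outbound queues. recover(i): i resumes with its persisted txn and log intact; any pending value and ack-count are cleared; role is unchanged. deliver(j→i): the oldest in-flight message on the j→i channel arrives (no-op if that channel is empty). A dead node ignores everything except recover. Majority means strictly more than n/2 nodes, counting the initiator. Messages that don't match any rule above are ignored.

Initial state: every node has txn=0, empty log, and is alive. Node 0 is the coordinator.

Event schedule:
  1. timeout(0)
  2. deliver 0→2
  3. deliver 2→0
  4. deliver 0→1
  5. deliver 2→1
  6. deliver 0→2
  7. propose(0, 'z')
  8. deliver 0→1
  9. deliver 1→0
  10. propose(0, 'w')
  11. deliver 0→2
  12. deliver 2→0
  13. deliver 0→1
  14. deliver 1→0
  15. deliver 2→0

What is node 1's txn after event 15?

after 1 — timeout(0): n0:coor/t1/[-]
after 2 — deliver 0→2: n2:part/t1/[-]
after 3 — deliver 2→0: ·
after 4 — deliver 0→1: n1:part/t1/[-]
after 5 — deliver 2→1: ·
after 6 — deliver 0→2: ·
after 7 — propose(0,'z'): n0:coor/t2/[-]
after 8 — deliver 0→1: n1:part/t2/[-]
after 9 — deliver 1→0: ·
after 10 — propose(0,'w'): n0:coor/t3/[-]
after 11 — deliver 0→2: n2:part/t2/[-]
after 12 — deliver 2→0: ·
after 13 — deliver 0→1: n1:part/t3/[-]
after 14 — deliver 1→0: ·
after 15 — deliver 2→0: ·

3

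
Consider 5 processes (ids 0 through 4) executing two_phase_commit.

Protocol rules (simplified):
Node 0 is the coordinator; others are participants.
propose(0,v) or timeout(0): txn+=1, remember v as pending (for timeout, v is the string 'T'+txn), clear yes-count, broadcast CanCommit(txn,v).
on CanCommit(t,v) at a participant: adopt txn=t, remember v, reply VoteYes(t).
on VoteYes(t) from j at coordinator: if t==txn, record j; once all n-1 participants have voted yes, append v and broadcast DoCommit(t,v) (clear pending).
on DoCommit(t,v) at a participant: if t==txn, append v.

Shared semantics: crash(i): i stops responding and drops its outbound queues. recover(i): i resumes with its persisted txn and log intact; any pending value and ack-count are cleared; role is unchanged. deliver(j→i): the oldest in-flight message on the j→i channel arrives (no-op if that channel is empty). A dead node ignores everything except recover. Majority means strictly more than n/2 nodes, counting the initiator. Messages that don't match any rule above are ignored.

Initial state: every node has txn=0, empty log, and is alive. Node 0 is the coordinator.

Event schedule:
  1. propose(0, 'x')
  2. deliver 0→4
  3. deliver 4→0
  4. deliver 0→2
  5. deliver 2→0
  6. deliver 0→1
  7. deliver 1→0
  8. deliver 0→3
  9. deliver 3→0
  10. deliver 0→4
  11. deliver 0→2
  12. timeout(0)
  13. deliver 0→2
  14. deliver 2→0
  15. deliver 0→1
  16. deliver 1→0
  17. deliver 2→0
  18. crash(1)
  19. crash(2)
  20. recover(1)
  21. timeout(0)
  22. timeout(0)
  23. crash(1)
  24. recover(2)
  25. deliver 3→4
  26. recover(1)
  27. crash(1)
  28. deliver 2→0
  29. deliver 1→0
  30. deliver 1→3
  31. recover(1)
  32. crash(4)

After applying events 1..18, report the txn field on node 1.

1

step 1 propose(0,'x'): 0={coor,t=1,log=-}
step 2 deliver 0→4: 4={part,t=1,log=-}
step 3 deliver 4→0: —
step 4 deliver 0→2: 2={part,t=1,log=-}
step 5 deliver 2→0: —
step 6 deliver 0→1: 1={part,t=1,log=-}
step 7 deliver 1→0: —
step 8 deliver 0→3: 3={part,t=1,log=-}
step 9 deliver 3→0: 0={coor,t=1,log=x}
step 10 deliver 0→4: 4={part,t=1,log=x}
step 11 deliver 0→2: 2={part,t=1,log=x}
step 12 timeout(0): 0={coor,t=2,log=x}
step 13 deliver 0→2: 2={part,t=2,log=x}
step 14 deliver 2→0: —
step 15 deliver 0→1: 1={part,t=1,log=x}
step 16 deliver 1→0: —
step 17 deliver 2→0: —
step 18 crash(1): 1={✗part,t=1,log=x}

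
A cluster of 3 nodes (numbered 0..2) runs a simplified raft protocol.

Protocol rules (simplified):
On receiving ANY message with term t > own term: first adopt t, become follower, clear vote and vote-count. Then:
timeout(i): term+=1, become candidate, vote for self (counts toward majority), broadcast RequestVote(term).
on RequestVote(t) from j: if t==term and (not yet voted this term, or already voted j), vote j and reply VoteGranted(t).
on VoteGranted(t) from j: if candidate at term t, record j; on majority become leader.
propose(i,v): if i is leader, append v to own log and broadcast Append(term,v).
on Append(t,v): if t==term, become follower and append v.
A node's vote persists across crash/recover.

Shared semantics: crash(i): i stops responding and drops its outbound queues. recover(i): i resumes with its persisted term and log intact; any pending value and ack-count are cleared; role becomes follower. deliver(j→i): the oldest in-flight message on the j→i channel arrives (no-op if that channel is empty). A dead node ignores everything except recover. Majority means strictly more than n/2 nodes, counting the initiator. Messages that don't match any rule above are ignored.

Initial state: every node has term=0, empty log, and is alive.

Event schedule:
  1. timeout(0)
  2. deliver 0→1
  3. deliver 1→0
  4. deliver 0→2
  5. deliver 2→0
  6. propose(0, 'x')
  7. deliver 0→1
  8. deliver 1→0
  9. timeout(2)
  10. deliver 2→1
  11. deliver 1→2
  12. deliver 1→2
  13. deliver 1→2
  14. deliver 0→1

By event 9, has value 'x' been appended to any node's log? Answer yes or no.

step 1 timeout(0): 0={cand,t=1,log=-}
step 2 deliver 0→1: 1={foll,t=1,log=-}
step 3 deliver 1→0: 0={lead,t=1,log=-}
step 4 deliver 0→2: 2={foll,t=1,log=-}
step 5 deliver 2→0: —
step 6 propose(0,'x'): 0={lead,t=1,log=x}
step 7 deliver 0→1: 1={foll,t=1,log=x}
step 8 deliver 1→0: —
step 9 timeout(2): 2={cand,t=2,log=-}

yes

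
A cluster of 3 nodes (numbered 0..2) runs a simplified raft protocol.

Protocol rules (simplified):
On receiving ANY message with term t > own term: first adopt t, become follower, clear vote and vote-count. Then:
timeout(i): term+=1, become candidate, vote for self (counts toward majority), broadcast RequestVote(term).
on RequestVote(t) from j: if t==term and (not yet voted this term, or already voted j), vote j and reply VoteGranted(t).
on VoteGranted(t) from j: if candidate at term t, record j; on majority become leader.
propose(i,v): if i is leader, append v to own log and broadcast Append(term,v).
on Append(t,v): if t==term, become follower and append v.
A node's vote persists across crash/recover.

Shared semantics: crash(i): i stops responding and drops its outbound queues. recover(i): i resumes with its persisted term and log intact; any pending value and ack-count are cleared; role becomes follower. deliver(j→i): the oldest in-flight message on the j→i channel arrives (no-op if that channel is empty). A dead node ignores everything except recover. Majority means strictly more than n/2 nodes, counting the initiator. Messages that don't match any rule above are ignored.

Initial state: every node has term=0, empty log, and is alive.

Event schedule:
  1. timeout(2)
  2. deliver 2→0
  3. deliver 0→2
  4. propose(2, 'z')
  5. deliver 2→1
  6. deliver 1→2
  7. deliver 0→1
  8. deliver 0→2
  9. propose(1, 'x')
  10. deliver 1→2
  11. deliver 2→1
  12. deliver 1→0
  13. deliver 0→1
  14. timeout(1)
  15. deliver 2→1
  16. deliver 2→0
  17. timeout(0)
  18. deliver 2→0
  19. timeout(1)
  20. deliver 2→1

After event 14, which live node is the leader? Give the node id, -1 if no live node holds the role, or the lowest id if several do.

2

step 1 timeout(2): 2={cand,t=1,log=-}
step 2 deliver 2→0: 0={foll,t=1,log=-}
step 3 deliver 0→2: 2={lead,t=1,log=-}
step 4 propose(2,'z'): 2={lead,t=1,log=z}
step 5 deliver 2→1: 1={foll,t=1,log=-}
step 6 deliver 1→2: —
step 7 deliver 0→1: —
step 8 deliver 0→2: —
step 9 propose(1,'x'): —
step 10 deliver 1→2: —
step 11 deliver 2→1: 1={foll,t=1,log=z}
step 12 deliver 1→0: —
step 13 deliver 0→1: —
step 14 timeout(1): 1={cand,t=2,log=z}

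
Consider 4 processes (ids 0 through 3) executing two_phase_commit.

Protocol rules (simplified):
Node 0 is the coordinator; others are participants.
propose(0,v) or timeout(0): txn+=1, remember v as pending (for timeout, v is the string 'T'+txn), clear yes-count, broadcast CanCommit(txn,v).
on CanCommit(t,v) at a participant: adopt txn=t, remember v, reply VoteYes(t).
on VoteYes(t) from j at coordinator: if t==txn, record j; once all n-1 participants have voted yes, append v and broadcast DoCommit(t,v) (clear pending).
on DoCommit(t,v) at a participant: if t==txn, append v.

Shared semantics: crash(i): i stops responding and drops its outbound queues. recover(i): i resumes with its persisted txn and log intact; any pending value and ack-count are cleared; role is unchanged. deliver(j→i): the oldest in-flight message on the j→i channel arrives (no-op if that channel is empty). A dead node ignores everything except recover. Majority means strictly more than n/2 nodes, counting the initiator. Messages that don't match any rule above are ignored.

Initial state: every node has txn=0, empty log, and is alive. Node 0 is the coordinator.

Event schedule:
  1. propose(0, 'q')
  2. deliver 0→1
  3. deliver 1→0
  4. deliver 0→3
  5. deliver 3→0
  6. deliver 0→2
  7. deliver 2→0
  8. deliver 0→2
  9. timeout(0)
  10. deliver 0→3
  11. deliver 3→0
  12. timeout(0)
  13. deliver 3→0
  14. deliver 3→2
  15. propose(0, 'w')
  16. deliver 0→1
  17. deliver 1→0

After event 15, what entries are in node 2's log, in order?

q

e1 propose(0,'q'): 0[coor,t=1,-]
e2 deliver 0→1: 1[part,t=1,-]
e3 deliver 1→0: ·
e4 deliver 0→3: 3[part,t=1,-]
e5 deliver 3→0: ·
e6 deliver 0→2: 2[part,t=1,-]
e7 deliver 2→0: 0[coor,t=1,q]
e8 deliver 0→2: 2[part,t=1,q]
e9 timeout(0): 0[coor,t=2,q]
e10 deliver 0→3: 3[part,t=1,q]
e11 deliver 3→0: ·
e12 timeout(0): 0[coor,t=3,q]
e13 deliver 3→0: ·
e14 deliver 3→2: ·
e15 propose(0,'w'): 0[coor,t=4,q]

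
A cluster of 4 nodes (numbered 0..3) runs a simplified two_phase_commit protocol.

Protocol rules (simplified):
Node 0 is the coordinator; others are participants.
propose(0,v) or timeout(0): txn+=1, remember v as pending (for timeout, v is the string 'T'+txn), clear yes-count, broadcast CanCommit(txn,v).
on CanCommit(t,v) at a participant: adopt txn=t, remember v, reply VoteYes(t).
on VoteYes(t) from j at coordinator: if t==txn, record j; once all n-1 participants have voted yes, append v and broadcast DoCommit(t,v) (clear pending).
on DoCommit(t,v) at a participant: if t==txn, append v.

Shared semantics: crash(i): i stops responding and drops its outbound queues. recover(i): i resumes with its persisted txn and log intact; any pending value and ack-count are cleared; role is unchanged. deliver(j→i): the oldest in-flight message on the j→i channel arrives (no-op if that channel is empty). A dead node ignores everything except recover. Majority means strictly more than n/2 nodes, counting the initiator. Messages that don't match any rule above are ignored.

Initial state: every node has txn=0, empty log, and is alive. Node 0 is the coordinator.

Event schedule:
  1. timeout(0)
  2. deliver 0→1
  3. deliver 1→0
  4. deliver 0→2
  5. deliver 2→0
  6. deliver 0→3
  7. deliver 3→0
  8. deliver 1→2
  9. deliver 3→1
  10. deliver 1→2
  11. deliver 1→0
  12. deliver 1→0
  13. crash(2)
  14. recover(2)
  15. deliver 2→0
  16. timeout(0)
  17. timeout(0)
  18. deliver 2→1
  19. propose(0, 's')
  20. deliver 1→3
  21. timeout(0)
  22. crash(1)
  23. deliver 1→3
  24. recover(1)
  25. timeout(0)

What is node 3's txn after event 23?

1

after 1 — timeout(0): n0:coor/t1/[-]
after 2 — deliver 0→1: n1:part/t1/[-]
after 3 — deliver 1→0: ·
after 4 — deliver 0→2: n2:part/t1/[-]
after 5 — deliver 2→0: ·
after 6 — deliver 0→3: n3:part/t1/[-]
after 7 — deliver 3→0: n0:coor/t1/[T1]
after 8 — deliver 1→2: ·
after 9 — deliver 3→1: ·
after 10 — deliver 1→2: ·
after 11 — deliver 1→0: ·
after 12 — deliver 1→0: ·
after 13 — crash(2): n2:✗part/t1/[-]
after 14 — recover(2): n2:part/t1/[-]
after 15 — deliver 2→0: ·
after 16 — timeout(0): n0:coor/t2/[T1]
after 17 — timeout(0): n0:coor/t3/[T1]
after 18 — deliver 2→1: ·
after 19 — propose(0,'s'): n0:coor/t4/[T1]
after 20 — deliver 1→3: ·
after 21 — timeout(0): n0:coor/t5/[T1]
after 22 — crash(1): n1:✗part/t1/[-]
after 23 — deliver 1→3: ·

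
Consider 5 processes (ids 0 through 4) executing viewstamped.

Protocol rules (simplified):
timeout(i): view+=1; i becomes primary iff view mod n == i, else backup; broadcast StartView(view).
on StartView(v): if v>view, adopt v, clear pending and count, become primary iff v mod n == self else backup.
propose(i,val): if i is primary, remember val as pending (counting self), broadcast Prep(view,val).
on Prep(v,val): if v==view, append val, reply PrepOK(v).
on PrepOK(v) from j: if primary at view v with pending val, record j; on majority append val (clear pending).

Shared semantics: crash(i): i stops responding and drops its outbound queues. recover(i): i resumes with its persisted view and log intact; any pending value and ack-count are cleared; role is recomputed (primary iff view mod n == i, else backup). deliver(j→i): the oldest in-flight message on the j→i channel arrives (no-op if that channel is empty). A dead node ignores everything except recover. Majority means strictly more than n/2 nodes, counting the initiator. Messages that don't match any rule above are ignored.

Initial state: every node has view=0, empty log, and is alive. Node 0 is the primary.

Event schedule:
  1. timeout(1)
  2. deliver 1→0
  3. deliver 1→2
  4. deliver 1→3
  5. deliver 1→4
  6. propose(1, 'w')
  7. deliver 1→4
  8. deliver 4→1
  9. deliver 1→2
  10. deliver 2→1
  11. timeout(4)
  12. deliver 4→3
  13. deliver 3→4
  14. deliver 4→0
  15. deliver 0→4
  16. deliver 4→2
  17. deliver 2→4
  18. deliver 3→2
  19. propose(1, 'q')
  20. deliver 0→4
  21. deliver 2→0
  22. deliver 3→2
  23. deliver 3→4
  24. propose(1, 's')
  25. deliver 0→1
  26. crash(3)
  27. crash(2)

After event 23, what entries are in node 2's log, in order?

step 1 timeout(1): 1={prim,v=1,log=-}
step 2 deliver 1→0: 0={back,v=1,log=-}
step 3 deliver 1→2: 2={back,v=1,log=-}
step 4 deliver 1→3: 3={back,v=1,log=-}
step 5 deliver 1→4: 4={back,v=1,log=-}
step 6 propose(1,'w'): —
step 7 deliver 1→4: 4={back,v=1,log=w}
step 8 deliver 4→1: —
step 9 deliver 1→2: 2={back,v=1,log=w}
step 10 deliver 2→1: 1={prim,v=1,log=w}
step 11 timeout(4): 4={back,v=2,log=w}
step 12 deliver 4→3: 3={back,v=2,log=-}
step 13 deliver 3→4: —
step 14 deliver 4→0: 0={back,v=2,log=-}
step 15 deliver 0→4: —
step 16 deliver 4→2: 2={prim,v=2,log=w}
step 17 deliver 2→4: —
step 18 deliver 3→2: —
step 19 propose(1,'q'): —
step 20 deliver 0→4: —
step 21 deliver 2→0: —
step 22 deliver 3→2: —
step 23 deliver 3→4: —

w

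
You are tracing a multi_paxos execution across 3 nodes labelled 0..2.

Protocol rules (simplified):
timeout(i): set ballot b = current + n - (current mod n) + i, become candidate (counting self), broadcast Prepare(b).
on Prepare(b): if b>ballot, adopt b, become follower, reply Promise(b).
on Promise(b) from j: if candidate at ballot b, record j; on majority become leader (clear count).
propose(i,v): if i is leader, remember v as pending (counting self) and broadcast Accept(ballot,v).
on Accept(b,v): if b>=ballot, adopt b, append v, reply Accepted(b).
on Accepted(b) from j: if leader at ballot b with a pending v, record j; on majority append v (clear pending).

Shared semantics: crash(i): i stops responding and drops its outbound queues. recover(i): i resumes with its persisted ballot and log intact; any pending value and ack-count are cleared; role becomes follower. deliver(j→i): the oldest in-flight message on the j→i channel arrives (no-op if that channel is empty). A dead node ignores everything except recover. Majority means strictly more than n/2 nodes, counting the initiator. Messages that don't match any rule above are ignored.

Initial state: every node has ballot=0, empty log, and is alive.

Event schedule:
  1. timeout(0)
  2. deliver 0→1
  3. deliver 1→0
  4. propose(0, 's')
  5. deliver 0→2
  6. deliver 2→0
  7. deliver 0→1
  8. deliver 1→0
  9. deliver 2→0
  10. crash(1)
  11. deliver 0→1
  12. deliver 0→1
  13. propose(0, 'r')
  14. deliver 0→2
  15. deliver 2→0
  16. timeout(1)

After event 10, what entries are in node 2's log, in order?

empty

1. timeout(0):  <0:cand b3 ->
2. deliver 0→1:  <1:foll b3 ->
3. deliver 1→0:  <0:lead b3 ->
4. propose(0,'s'):  nop
5. deliver 0→2:  <2:foll b3 ->
6. deliver 2→0:  nop
7. deliver 0→1:  <1:foll b3 s>
8. deliver 1→0:  <0:lead b3 s>
9. deliver 2→0:  nop
10. crash(1):  <1:✗foll b3 s>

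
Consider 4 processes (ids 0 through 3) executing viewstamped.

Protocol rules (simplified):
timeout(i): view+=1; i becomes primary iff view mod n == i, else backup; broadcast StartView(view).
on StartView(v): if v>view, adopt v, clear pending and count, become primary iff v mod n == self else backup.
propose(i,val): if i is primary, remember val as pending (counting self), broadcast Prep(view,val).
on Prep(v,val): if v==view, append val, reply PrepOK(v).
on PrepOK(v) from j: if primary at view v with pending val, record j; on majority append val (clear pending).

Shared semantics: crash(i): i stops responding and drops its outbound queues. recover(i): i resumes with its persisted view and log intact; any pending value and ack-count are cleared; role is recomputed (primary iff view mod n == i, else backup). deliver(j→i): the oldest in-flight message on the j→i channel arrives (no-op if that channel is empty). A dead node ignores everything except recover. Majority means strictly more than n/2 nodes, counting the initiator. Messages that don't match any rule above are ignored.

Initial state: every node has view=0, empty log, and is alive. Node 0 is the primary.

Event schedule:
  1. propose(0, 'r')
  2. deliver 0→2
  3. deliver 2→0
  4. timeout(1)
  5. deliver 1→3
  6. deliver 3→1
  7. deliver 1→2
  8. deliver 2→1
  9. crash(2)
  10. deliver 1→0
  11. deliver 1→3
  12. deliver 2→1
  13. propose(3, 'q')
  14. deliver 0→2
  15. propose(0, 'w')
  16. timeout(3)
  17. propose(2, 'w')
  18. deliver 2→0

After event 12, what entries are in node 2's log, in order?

after 1 — propose(0,'r'): ·
after 2 — deliver 0→2: n2:back/v0/[r]
after 3 — deliver 2→0: ·
after 4 — timeout(1): n1:prim/v1/[-]
after 5 — deliver 1→3: n3:back/v1/[-]
after 6 — deliver 3→1: ·
after 7 — deliver 1→2: n2:back/v1/[r]
after 8 — deliver 2→1: ·
after 9 — crash(2): n2:✗back/v1/[r]
after 10 — deliver 1→0: n0:back/v1/[-]
after 11 — deliver 1→3: ·
after 12 — deliver 2→1: ·

r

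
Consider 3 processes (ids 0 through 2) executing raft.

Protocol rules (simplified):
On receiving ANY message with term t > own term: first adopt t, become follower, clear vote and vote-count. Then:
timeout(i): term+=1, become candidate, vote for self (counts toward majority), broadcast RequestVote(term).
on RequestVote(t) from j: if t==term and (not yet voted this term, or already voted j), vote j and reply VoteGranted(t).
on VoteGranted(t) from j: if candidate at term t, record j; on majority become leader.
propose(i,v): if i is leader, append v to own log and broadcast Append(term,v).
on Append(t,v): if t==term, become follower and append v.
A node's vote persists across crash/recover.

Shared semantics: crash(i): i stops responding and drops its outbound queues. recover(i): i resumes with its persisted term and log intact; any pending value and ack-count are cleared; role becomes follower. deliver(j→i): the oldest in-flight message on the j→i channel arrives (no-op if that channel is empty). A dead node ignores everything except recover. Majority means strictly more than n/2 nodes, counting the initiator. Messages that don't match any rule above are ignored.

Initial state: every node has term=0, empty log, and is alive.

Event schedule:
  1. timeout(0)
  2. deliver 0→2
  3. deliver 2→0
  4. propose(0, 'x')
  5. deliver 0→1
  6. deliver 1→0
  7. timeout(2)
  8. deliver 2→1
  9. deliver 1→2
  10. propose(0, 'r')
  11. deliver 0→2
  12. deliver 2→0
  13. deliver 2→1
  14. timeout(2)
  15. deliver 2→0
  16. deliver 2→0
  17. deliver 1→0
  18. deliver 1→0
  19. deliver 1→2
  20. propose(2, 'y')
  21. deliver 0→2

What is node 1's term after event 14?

2

e1 timeout(0): 0[cand,t=1,-]
e2 deliver 0→2: 2[foll,t=1,-]
e3 deliver 2→0: 0[lead,t=1,-]
e4 propose(0,'x'): 0[lead,t=1,x]
e5 deliver 0→1: 1[foll,t=1,-]
e6 deliver 1→0: ·
e7 timeout(2): 2[cand,t=2,-]
e8 deliver 2→1: 1[foll,t=2,-]
e9 deliver 1→2: 2[lead,t=2,-]
e10 propose(0,'r'): 0[lead,t=1,x,r]
e11 deliver 0→2: ·
e12 deliver 2→0: 0[foll,t=2,x,r]
e13 deliver 2→1: ·
e14 timeout(2): 2[cand,t=3,-]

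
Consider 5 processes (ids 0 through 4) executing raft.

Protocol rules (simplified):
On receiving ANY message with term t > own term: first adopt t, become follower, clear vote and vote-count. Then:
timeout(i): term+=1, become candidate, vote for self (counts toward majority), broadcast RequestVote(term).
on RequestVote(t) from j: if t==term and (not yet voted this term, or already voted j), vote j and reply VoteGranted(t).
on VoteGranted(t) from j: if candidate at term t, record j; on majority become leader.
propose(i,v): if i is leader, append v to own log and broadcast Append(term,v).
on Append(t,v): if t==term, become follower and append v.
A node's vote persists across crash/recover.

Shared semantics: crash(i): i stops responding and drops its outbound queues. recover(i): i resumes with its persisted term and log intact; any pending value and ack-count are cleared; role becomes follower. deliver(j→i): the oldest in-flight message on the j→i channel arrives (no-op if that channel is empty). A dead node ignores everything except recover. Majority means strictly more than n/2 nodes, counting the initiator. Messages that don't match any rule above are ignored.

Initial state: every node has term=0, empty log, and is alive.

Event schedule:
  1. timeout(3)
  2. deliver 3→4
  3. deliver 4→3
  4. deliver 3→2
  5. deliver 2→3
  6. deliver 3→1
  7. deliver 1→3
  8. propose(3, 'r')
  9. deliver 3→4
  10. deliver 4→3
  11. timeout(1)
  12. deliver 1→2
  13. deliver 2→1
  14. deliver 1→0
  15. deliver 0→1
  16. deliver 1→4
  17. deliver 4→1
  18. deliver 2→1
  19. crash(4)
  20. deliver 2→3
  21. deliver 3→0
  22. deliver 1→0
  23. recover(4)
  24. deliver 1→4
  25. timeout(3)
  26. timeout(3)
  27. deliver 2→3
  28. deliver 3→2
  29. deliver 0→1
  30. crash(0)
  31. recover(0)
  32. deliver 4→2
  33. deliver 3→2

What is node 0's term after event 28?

e1 timeout(3): 3[cand,t=1,-]
e2 deliver 3→4: 4[foll,t=1,-]
e3 deliver 4→3: ·
e4 deliver 3→2: 2[foll,t=1,-]
e5 deliver 2→3: 3[lead,t=1,-]
e6 deliver 3→1: 1[foll,t=1,-]
e7 deliver 1→3: ·
e8 propose(3,'r'): 3[lead,t=1,r]
e9 deliver 3→4: 4[foll,t=1,r]
e10 deliver 4→3: ·
e11 timeout(1): 1[cand,t=2,-]
e12 deliver 1→2: 2[foll,t=2,-]
e13 deliver 2→1: ·
e14 deliver 1→0: 0[foll,t=2,-]
e15 deliver 0→1: 1[lead,t=2,-]
e16 deliver 1→4: 4[foll,t=2,r]
e17 deliver 4→1: ·
e18 deliver 2→1: ·
e19 crash(4): 4[✗foll,t=2,r]
e20 deliver 2→3: ·
e21 deliver 3→0: ·
e22 deliver 1→0: ·
e23 recover(4): 4[foll,t=2,r]
e24 deliver 1→4: ·
e25 timeout(3): 3[cand,t=2,r]
e26 timeout(3): 3[cand,t=3,r]
e27 deliver 2→3: ·
e28 deliver 3→2: ·

2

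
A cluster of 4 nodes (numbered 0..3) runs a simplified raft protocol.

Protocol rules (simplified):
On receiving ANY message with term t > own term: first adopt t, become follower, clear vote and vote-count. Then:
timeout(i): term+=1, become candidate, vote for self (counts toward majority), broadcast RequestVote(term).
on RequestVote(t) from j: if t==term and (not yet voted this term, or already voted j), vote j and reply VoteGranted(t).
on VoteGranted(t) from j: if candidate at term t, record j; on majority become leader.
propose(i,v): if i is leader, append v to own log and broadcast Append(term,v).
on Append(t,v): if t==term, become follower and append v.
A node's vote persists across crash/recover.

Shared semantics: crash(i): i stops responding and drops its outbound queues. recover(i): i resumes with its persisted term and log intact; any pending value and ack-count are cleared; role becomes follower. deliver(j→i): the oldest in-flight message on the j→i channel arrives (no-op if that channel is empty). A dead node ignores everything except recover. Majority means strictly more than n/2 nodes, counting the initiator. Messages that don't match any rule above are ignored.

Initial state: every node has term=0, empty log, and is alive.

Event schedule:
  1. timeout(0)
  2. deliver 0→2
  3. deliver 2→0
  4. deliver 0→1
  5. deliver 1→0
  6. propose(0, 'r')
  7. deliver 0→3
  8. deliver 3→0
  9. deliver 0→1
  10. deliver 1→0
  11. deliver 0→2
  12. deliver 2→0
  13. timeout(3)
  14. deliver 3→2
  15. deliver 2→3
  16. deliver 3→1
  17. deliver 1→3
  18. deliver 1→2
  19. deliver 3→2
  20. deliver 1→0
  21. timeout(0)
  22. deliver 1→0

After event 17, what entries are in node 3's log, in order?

empty

1. timeout(0):  <0:cand t1 ->
2. deliver 0→2:  <2:foll t1 ->
3. deliver 2→0:  nop
4. deliver 0→1:  <1:foll t1 ->
5. deliver 1→0:  <0:lead t1 ->
6. propose(0,'r'):  <0:lead t1 r>
7. deliver 0→3:  <3:foll t1 ->
8. deliver 3→0:  nop
9. deliver 0→1:  <1:foll t1 r>
10. deliver 1→0:  nop
11. deliver 0→2:  <2:foll t1 r>
12. deliver 2→0:  nop
13. timeout(3):  <3:cand t2 ->
14. deliver 3→2:  <2:foll t2 r>
15. deliver 2→3:  nop
16. deliver 3→1:  <1:foll t2 r>
17. deliver 1→3:  <3:lead t2 ->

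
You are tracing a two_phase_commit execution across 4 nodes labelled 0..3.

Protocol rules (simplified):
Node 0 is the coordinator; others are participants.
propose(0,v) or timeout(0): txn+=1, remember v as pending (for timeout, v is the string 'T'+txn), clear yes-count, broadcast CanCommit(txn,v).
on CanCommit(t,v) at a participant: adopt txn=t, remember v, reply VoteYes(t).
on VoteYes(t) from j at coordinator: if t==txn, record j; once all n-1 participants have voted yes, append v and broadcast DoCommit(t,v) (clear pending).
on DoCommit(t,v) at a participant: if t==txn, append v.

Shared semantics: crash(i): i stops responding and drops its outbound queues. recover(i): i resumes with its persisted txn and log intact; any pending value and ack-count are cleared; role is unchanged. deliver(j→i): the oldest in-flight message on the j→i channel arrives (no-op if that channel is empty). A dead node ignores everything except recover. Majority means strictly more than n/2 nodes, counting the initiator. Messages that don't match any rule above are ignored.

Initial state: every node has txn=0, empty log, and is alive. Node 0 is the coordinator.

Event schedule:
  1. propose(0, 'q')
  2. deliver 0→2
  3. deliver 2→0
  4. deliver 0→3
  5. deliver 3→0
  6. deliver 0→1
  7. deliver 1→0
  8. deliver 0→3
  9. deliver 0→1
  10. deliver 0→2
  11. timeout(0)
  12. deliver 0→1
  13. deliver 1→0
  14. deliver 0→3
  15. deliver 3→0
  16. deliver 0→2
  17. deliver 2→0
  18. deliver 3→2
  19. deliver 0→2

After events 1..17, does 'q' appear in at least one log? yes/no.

1. propose(0,'q'):  <0:coor t1 ->
2. deliver 0→2:  <2:part t1 ->
3. deliver 2→0:  nop
4. deliver 0→3:  <3:part t1 ->
5. deliver 3→0:  nop
6. deliver 0→1:  <1:part t1 ->
7. deliver 1→0:  <0:coor t1 q>
8. deliver 0→3:  <3:part t1 q>
9. deliver 0→1:  <1:part t1 q>
10. deliver 0→2:  <2:part t1 q>
11. timeout(0):  <0:coor t2 q>
12. deliver 0→1:  <1:part t2 q>
13. deliver 1→0:  nop
14. deliver 0→3:  <3:part t2 q>
15. deliver 3→0:  nop
16. deliver 0→2:  <2:part t2 q>
17. deliver 2→0:  <0:coor t2 q,T2>

yes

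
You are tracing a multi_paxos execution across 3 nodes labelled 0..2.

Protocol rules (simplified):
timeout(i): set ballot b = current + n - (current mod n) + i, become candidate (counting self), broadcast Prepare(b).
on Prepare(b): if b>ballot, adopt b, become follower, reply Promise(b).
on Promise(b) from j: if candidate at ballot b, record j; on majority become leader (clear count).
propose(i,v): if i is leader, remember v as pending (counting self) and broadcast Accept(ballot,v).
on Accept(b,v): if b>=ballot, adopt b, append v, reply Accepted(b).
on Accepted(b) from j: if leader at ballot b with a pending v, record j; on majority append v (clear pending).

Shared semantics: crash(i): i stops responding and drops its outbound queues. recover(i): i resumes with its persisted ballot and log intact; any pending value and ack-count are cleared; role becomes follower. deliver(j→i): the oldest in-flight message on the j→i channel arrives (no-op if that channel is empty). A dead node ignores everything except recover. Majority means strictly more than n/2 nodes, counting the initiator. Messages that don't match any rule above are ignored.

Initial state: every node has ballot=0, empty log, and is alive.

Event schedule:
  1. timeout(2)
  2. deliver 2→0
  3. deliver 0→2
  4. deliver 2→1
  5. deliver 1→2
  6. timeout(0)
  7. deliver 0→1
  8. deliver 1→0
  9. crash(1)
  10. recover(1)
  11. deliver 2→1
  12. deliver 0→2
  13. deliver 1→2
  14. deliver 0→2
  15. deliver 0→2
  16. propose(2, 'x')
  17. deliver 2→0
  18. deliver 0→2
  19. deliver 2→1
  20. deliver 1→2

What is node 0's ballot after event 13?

6

[1] timeout(2) → N2(cand b5 [-])
[2] deliver 2→0 → N0(foll b5 [-])
[3] deliver 0→2 → N2(lead b5 [-])
[4] deliver 2→1 → N1(foll b5 [-])
[5] deliver 1→2 → ∅
[6] timeout(0) → N0(cand b6 [-])
[7] deliver 0→1 → N1(foll b6 [-])
[8] deliver 1→0 → N0(lead b6 [-])
[9] crash(1) → N1(✗foll b6 [-])
[10] recover(1) → N1(foll b6 [-])
[11] deliver 2→1 → ∅
[12] deliver 0→2 → N2(foll b6 [-])
[13] deliver 1→2 → ∅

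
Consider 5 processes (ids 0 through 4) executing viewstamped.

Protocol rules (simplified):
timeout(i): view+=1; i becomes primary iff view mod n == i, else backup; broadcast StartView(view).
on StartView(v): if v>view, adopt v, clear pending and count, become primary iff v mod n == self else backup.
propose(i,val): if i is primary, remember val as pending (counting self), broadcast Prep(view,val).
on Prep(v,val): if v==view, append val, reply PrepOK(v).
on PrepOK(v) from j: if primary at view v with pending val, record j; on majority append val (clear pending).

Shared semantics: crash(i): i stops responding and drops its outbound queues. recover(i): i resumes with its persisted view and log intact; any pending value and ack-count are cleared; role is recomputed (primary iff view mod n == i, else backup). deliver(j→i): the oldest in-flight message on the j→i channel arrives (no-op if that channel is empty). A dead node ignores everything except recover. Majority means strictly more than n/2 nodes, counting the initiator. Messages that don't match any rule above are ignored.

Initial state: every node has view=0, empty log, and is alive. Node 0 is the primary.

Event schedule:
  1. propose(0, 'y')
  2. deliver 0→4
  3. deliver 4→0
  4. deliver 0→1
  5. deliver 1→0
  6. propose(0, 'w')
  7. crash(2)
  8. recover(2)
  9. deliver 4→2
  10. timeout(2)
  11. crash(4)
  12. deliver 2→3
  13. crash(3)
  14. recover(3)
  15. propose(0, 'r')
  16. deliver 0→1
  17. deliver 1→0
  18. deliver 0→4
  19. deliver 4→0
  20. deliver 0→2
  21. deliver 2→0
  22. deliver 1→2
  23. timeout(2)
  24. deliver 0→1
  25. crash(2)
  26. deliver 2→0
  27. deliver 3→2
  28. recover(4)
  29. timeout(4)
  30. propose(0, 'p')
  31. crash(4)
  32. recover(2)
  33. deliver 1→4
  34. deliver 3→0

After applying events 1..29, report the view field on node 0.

1. propose(0,'y'):  nop
2. deliver 0→4:  <4:back v0 y>
3. deliver 4→0:  nop
4. deliver 0→1:  <1:back v0 y>
5. deliver 1→0:  <0:prim v0 y>
6. propose(0,'w'):  nop
7. crash(2):  <2:✗back v0 ->
8. recover(2):  <2:back v0 ->
9. deliver 4→2:  nop
10. timeout(2):  <2:back v1 ->
11. crash(4):  <4:✗back v0 y>
12. deliver 2→3:  <3:back v1 ->
13. crash(3):  <3:✗back v1 ->
14. recover(3):  <3:back v1 ->
15. propose(0,'r'):  nop
16. deliver 0→1:  <1:back v0 y,w>
17. deliver 1→0:  nop
18. deliver 0→4:  nop
19. deliver 4→0:  nop
20. deliver 0→2:  nop
21. deliver 2→0:  <0:back v1 y>
22. deliver 1→2:  nop
23. timeout(2):  <2:prim v2 ->
24. deliver 0→1:  <1:back v0 y,w,r>
25. crash(2):  <2:✗prim v2 ->
26. deliver 2→0:  nop
27. deliver 3→2:  nop
28. recover(4):  <4:back v0 y>
29. timeout(4):  <4:back v1 y>

1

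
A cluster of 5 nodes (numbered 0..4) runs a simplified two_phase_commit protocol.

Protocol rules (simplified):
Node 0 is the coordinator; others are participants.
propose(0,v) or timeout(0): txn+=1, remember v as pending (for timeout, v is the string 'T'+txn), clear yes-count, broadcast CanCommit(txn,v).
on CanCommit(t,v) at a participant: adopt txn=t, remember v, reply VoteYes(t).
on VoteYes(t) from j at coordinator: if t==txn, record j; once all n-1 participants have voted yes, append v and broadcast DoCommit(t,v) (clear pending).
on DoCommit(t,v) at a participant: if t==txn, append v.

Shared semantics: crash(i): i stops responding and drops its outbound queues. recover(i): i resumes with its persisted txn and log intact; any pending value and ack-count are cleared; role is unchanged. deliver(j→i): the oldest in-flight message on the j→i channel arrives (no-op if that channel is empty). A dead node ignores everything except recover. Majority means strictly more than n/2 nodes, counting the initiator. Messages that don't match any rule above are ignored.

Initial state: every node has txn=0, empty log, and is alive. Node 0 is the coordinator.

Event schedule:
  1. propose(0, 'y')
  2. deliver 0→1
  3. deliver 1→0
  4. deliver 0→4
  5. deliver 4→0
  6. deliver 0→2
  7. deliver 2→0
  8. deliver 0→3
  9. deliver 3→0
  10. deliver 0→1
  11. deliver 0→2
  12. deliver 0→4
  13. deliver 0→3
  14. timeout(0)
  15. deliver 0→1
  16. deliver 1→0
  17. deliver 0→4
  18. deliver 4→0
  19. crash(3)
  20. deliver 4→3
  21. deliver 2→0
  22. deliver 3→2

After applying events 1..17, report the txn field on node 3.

1

step 1 propose(0,'y'): 0={coor,t=1,log=-}
step 2 deliver 0→1: 1={part,t=1,log=-}
step 3 deliver 1→0: —
step 4 deliver 0→4: 4={part,t=1,log=-}
step 5 deliver 4→0: —
step 6 deliver 0→2: 2={part,t=1,log=-}
step 7 deliver 2→0: —
step 8 deliver 0→3: 3={part,t=1,log=-}
step 9 deliver 3→0: 0={coor,t=1,log=y}
step 10 deliver 0→1: 1={part,t=1,log=y}
step 11 deliver 0→2: 2={part,t=1,log=y}
step 12 deliver 0→4: 4={part,t=1,log=y}
step 13 deliver 0→3: 3={part,t=1,log=y}
step 14 timeout(0): 0={coor,t=2,log=y}
step 15 deliver 0→1: 1={part,t=2,log=y}
step 16 deliver 1→0: —
step 17 deliver 0→4: 4={part,t=2,log=y}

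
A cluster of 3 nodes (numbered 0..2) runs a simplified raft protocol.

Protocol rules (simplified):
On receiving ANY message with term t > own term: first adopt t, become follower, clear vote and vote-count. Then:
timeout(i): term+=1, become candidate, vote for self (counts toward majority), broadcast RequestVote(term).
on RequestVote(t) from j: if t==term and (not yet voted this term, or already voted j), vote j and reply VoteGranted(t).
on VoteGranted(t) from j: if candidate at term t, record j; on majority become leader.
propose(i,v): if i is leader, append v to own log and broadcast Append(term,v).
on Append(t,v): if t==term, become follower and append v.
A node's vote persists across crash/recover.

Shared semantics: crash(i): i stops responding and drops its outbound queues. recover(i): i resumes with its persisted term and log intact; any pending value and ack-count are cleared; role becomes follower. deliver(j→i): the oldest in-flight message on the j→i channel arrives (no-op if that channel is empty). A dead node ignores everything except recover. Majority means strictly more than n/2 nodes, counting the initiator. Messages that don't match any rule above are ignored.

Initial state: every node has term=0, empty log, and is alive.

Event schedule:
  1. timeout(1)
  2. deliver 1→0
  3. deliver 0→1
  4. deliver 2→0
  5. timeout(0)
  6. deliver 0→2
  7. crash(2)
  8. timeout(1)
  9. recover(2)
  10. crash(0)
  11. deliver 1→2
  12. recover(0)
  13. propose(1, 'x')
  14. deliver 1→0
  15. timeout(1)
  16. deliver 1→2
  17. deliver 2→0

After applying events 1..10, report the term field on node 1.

2

step 1 timeout(1): 1={cand,t=1,log=-}
step 2 deliver 1→0: 0={foll,t=1,log=-}
step 3 deliver 0→1: 1={lead,t=1,log=-}
step 4 deliver 2→0: —
step 5 timeout(0): 0={cand,t=2,log=-}
step 6 deliver 0→2: 2={foll,t=2,log=-}
step 7 crash(2): 2={✗foll,t=2,log=-}
step 8 timeout(1): 1={cand,t=2,log=-}
step 9 recover(2): 2={foll,t=2,log=-}
step 10 crash(0): 0={✗cand,t=2,log=-}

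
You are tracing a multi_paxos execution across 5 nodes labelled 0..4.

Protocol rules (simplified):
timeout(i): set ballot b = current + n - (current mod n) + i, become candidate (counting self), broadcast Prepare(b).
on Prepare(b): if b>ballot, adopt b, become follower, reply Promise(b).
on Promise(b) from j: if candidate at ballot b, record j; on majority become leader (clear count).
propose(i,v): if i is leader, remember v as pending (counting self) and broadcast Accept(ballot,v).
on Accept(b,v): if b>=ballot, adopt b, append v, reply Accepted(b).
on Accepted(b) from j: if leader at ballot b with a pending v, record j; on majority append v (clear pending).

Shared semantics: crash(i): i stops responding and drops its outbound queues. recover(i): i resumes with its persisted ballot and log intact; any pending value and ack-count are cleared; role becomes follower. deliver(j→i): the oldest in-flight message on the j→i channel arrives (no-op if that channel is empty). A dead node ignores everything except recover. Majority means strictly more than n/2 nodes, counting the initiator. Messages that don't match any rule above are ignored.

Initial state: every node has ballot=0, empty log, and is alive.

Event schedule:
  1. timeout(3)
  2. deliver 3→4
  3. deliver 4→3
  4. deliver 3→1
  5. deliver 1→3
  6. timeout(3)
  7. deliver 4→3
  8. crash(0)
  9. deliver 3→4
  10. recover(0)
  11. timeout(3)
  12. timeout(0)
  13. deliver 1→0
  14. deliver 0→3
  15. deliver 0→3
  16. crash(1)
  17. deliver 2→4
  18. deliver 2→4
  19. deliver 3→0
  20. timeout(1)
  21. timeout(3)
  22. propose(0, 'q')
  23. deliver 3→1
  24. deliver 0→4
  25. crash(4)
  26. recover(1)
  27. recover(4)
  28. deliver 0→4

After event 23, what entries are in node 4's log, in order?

empty

after 1 — timeout(3): n3:cand/b8/[-]
after 2 — deliver 3→4: n4:foll/b8/[-]
after 3 — deliver 4→3: ·
after 4 — deliver 3→1: n1:foll/b8/[-]
after 5 — deliver 1→3: n3:lead/b8/[-]
after 6 — timeout(3): n3:cand/b13/[-]
after 7 — deliver 4→3: ·
after 8 — crash(0): n0:✗foll/b0/[-]
after 9 — deliver 3→4: n4:foll/b13/[-]
after 10 — recover(0): n0:foll/b0/[-]
after 11 — timeout(3): n3:cand/b18/[-]
after 12 — timeout(0): n0:cand/b5/[-]
after 13 — deliver 1→0: ·
after 14 — deliver 0→3: ·
after 15 — deliver 0→3: ·
after 16 — crash(1): n1:✗foll/b8/[-]
after 17 — deliver 2→4: ·
after 18 — deliver 2→4: ·
after 19 — deliver 3→0: n0:foll/b8/[-]
after 20 — timeout(1): ·
after 21 — timeout(3): n3:cand/b23/[-]
after 22 — propose(0,'q'): ·
after 23 — deliver 3→1: ·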